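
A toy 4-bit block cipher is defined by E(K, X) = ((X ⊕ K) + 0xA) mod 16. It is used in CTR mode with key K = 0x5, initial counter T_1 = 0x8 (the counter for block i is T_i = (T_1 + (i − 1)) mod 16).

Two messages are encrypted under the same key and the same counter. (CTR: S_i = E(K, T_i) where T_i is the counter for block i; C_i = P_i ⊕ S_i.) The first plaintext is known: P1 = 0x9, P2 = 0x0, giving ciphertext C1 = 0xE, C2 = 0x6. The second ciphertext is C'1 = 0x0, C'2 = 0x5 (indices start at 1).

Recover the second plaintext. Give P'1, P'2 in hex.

In CTR with a reused counter, both messages share the same keystream S_i, so C_i ⊕ C'_i = P_i ⊕ P'_i and thus P'_i = P_i ⊕ C_i ⊕ C'_i.
P'1: 0x9 ⊕ 0xE ⊕ 0x0 = 0x7.
P'2: 0x0 ⊕ 0x6 ⊕ 0x5 = 0x3.

P'1 = 0x7, P'2 = 0x3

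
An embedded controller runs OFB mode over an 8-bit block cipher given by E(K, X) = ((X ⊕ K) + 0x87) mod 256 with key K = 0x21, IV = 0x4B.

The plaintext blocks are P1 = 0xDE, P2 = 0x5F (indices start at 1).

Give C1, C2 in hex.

C1 = 0x2F, C2 = 0x08

OFB encryption: S_i = E(K, S_{i−1}) with S_{0} = IV; C_i = P_i ⊕ S_i.
C1: S = E(K, 0x4B) = 0xF1; 0xDE ⊕ 0xF1 = 0x2F.
C2: S = E(K, 0xF1) = 0x57; 0x5F ⊕ 0x57 = 0x08.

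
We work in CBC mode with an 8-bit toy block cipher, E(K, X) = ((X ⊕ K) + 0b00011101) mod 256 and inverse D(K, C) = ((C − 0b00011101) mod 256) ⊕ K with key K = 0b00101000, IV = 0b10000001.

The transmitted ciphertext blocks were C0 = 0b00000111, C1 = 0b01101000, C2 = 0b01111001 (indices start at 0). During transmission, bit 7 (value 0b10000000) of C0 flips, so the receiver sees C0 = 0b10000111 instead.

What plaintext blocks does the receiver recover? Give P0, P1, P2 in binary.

P0 = 0b11000011, P1 = 0b11100100, P2 = 0b00011100

CBC decryption: P_i = D(K, C_i) ⊕ C_{i−1}, with C_{−1} = IV.
Only C0 changed, to 0b10000111. In CBC, a change in C_i garbles P_i and flips the same bit in P_{i+1}. Decrypting the received ciphertext:
P0: D(K, 0b10000111) = 0b01000010; 0b01000010 ⊕ 0b10000001 = 0b11000011.
P1: D(K, 0b01101000) = 0b01100011; 0b01100011 ⊕ 0b10000111 = 0b11100100.
P2: D(K, 0b01111001) = 0b01110100; 0b01110100 ⊕ 0b01101000 = 0b00011100.
Blocks that differ from the original plaintext: P0, P1.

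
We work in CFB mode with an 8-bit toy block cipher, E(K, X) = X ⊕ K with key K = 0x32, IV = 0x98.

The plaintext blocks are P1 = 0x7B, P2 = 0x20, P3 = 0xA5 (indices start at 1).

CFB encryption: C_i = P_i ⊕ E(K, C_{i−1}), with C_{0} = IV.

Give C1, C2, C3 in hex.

C1 = 0xD1, C2 = 0xC3, C3 = 0x54

C1: E(K, 0x98) = 0xAA; 0x7B ⊕ 0xAA = 0xD1.
C2: E(K, 0xD1) = 0xE3; 0x20 ⊕ 0xE3 = 0xC3.
C3: E(K, 0xC3) = 0xF1; 0xA5 ⊕ 0xF1 = 0x54.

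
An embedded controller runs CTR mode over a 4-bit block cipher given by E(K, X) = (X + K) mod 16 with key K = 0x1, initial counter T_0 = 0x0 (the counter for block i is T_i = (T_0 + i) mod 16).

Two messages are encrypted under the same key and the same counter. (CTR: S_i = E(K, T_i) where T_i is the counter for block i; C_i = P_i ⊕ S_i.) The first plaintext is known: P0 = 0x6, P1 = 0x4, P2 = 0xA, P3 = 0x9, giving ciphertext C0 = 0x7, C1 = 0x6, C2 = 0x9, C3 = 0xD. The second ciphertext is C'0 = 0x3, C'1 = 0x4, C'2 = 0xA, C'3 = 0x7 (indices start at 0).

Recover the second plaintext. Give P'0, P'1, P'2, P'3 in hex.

In CTR with a reused counter, both messages share the same keystream S_i, so C_i ⊕ C'_i = P_i ⊕ P'_i and thus P'_i = P_i ⊕ C_i ⊕ C'_i.
P'0: 0x6 ⊕ 0x7 ⊕ 0x3 = 0x2.
P'1: 0x4 ⊕ 0x6 ⊕ 0x4 = 0x6.
P'2: 0xA ⊕ 0x9 ⊕ 0xA = 0x9.
P'3: 0x9 ⊕ 0xD ⊕ 0x7 = 0x3.

P'0 = 0x2, P'1 = 0x6, P'2 = 0x9, P'3 = 0x3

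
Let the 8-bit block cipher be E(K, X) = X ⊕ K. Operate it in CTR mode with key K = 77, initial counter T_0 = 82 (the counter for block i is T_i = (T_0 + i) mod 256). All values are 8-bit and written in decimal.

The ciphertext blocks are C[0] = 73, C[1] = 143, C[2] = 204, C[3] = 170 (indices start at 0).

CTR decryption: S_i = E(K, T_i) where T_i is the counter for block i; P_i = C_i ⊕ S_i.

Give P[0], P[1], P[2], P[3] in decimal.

P[0] = 86, P[1] = 145, P[2] = 213, P[3] = 178

P[0]: T = 82, S = E(K, T) = 31; 73 ⊕ 31 = 86.
P[1]: T = 83, S = E(K, T) = 30; 143 ⊕ 30 = 145.
P[2]: T = 84, S = E(K, T) = 25; 204 ⊕ 25 = 213.
P[3]: T = 85, S = E(K, T) = 24; 170 ⊕ 24 = 178.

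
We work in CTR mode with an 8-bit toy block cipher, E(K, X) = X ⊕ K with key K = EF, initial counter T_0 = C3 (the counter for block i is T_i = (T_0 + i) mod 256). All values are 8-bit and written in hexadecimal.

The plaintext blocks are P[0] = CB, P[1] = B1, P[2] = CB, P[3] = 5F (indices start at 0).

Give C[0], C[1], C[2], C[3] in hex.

C[0] = E7, C[1] = 9A, C[2] = E1, C[3] = 76

CTR encryption: S_i = E(K, T_i) where T_i is the counter for block i; C_i = P_i ⊕ S_i.
C[0]: T = C3, S = E(K, T) = 2C; CB ⊕ 2C = E7.
C[1]: T = C4, S = E(K, T) = 2B; B1 ⊕ 2B = 9A.
C[2]: T = C5, S = E(K, T) = 2A; CB ⊕ 2A = E1.
C[3]: T = C6, S = E(K, T) = 29; 5F ⊕ 29 = 76.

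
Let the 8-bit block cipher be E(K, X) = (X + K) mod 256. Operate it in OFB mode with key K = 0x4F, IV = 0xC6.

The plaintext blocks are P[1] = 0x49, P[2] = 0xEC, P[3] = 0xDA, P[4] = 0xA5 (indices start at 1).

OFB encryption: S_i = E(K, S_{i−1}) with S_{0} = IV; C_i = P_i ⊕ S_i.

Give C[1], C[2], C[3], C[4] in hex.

C[1] = 0x5C, C[2] = 0x88, C[3] = 0x69, C[4] = 0xA7

C[1]: S = E(K, 0xC6) = 0x15; 0x49 ⊕ 0x15 = 0x5C.
C[2]: S = E(K, 0x15) = 0x64; 0xEC ⊕ 0x64 = 0x88.
C[3]: S = E(K, 0x64) = 0xB3; 0xDA ⊕ 0xB3 = 0x69.
C[4]: S = E(K, 0xB3) = 0x02; 0xA5 ⊕ 0x02 = 0xA7.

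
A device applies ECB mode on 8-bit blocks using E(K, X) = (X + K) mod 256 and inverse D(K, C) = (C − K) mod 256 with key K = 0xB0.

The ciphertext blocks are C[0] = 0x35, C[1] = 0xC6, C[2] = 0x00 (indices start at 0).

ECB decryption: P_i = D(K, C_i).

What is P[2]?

P[2]: D(K, 0x00) = 0x50.

P[2] = 0x50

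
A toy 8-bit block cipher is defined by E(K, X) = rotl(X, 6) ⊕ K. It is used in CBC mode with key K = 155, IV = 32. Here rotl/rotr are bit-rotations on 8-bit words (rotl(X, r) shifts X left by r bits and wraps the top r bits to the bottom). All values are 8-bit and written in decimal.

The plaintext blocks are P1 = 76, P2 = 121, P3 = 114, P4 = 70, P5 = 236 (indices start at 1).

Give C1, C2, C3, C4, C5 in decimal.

C1 = 128, C2 = 229, C3 = 126, C4 = 149, C5 = 197

CBC encryption: C_i = E(K, P_i ⊕ C_{i−1}), with C_{0} = IV.
C1: P1 ⊕ 32 = 108; E(K, 108) = 128.
C2: P2 ⊕ 128 = 249; E(K, 249) = 229.
C3: P3 ⊕ 229 = 151; E(K, 151) = 126.
C4: P4 ⊕ 126 = 56; E(K, 56) = 149.
C5: P5 ⊕ 149 = 121; E(K, 121) = 197.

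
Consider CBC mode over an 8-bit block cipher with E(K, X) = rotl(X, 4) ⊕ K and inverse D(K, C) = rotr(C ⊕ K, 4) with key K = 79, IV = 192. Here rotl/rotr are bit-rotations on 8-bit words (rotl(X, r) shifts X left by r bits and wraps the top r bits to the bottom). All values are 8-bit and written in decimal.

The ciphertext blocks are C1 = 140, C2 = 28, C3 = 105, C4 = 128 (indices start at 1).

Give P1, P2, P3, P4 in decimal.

P1 = 252, P2 = 185, P3 = 126, P4 = 149

CBC decryption: P_i = D(K, C_i) ⊕ C_{i−1}, with C_{0} = IV.
P1: D(K, 140) = 60; 60 ⊕ 192 = 252.
P2: D(K, 28) = 53; 53 ⊕ 140 = 185.
P3: D(K, 105) = 98; 98 ⊕ 28 = 126.
P4: D(K, 128) = 252; 252 ⊕ 105 = 149.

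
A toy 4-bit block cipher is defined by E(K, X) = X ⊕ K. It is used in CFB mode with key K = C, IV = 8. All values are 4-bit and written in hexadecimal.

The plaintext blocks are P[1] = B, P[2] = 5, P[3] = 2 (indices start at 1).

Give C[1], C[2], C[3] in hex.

C[1] = F, C[2] = 6, C[3] = 8

CFB encryption: C_i = P_i ⊕ E(K, C_{i−1}), with C_{0} = IV.
C[1]: E(K, 8) = 4; B ⊕ 4 = F.
C[2]: E(K, F) = 3; 5 ⊕ 3 = 6.
C[3]: E(K, 6) = A; 2 ⊕ A = 8.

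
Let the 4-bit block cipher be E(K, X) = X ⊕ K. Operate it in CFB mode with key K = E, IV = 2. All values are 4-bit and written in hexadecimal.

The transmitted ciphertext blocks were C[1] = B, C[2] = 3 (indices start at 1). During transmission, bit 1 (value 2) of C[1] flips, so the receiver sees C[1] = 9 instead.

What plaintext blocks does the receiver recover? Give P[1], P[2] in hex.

CFB decryption: P_i = C_i ⊕ E(K, C_{i−1}), with C_{0} = IV.
Only C[1] changed, to 9. In CFB, a change in C_i flips the same bit in P_i and garbles P_{i+1}. Decrypting the received ciphertext:
P[1]: E(K, 2) = C; 9 ⊕ C = 5.
P[2]: E(K, 9) = 7; 3 ⊕ 7 = 4.
Blocks that differ from the original plaintext: P[1], P[2].

P[1] = 5, P[2] = 4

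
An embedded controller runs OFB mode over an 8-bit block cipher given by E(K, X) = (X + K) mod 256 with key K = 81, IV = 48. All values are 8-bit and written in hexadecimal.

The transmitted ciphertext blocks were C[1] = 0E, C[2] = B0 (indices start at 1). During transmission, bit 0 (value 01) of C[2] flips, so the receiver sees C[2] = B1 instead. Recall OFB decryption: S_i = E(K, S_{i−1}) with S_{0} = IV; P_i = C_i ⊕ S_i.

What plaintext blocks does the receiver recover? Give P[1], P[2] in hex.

Only C[2] changed, to B1. In OFB, a change in C_i flips the same bit in P_i only; the keystream is unaffected. Decrypting the received ciphertext:
P[1]: S = E(K, 48) = C9; 0E ⊕ C9 = C7.
P[2]: S = E(K, C9) = 4A; B1 ⊕ 4A = FB.
Blocks that differ from the original plaintext: P[2].

P[1] = C7, P[2] = FB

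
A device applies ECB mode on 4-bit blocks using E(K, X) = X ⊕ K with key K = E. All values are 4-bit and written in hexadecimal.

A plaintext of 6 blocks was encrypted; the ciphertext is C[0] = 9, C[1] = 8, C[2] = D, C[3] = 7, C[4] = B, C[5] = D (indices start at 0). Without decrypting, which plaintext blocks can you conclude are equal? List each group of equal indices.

P[2] = P[5]

ECB encrypts each block independently with the same key, so equal ciphertext blocks imply equal plaintext blocks.
C[2] = C[5] = D, so P[2] = P[5].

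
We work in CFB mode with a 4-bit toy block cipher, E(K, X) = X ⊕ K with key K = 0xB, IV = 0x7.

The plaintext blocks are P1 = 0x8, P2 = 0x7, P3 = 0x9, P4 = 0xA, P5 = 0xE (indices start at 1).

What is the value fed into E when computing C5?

CFB encryption: C_i = P_i ⊕ E(K, C_{i−1}), with C_{0} = IV.
C1: E(K, 0x7) = 0xC; 0x8 ⊕ 0xC = 0x4.
C2: E(K, 0x4) = 0xF; 0x7 ⊕ 0xF = 0x8.
C3: E(K, 0x8) = 0x3; 0x9 ⊕ 0x3 = 0xA.
C4: E(K, 0xA) = 0x1; 0xA ⊕ 0x1 = 0xB.
C5: E(K, 0xB) = 0x0; 0xE ⊕ 0x0 = 0xE.
So the input to E for block 5 is 0xB.

0xB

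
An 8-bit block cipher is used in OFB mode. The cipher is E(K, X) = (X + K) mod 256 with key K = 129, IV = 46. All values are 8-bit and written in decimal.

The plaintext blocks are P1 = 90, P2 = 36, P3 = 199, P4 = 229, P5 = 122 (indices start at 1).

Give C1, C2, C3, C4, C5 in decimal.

OFB encryption: S_i = E(K, S_{i−1}) with S_{0} = IV; C_i = P_i ⊕ S_i.
C1: S = E(K, 46) = 175; 90 ⊕ 175 = 245.
C2: S = E(K, 175) = 48; 36 ⊕ 48 = 20.
C3: S = E(K, 48) = 177; 199 ⊕ 177 = 118.
C4: S = E(K, 177) = 50; 229 ⊕ 50 = 215.
C5: S = E(K, 50) = 179; 122 ⊕ 179 = 201.

C1 = 245, C2 = 20, C3 = 118, C4 = 215, C5 = 201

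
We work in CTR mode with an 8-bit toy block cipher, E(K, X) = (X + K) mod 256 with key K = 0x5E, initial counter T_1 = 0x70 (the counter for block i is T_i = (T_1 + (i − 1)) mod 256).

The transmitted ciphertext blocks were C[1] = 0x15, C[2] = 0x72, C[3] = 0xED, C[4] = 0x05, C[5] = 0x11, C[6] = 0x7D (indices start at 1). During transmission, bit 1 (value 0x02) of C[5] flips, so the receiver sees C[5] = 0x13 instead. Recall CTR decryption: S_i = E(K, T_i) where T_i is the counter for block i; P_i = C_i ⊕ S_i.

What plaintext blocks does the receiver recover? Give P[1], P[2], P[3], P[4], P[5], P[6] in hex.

Only C[5] changed, to 0x13. In CTR, a change in C_i flips the same bit in P_i only; the keystream is unaffected. Decrypting the received ciphertext:
P[1]: T = 0x70, S = E(K, T) = 0xCE; 0x15 ⊕ 0xCE = 0xDB.
P[2]: T = 0x71, S = E(K, T) = 0xCF; 0x72 ⊕ 0xCF = 0xBD.
P[3]: T = 0x72, S = E(K, T) = 0xD0; 0xED ⊕ 0xD0 = 0x3D.
P[4]: T = 0x73, S = E(K, T) = 0xD1; 0x05 ⊕ 0xD1 = 0xD4.
P[5]: T = 0x74, S = E(K, T) = 0xD2; 0x13 ⊕ 0xD2 = 0xC1.
P[6]: T = 0x75, S = E(K, T) = 0xD3; 0x7D ⊕ 0xD3 = 0xAE.
Blocks that differ from the original plaintext: P[5].

P[1] = 0xDB, P[2] = 0xBD, P[3] = 0x3D, P[4] = 0xD4, P[5] = 0xC1, P[6] = 0xAE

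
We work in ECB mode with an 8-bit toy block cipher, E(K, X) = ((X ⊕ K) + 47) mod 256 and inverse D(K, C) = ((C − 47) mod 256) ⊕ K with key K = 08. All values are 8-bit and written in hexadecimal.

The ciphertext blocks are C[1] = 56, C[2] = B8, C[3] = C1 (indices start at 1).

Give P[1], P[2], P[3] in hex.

ECB decryption: P_i = D(K, C_i).
P[1]: D(K, 56) = 07.
P[2]: D(K, B8) = 79.
P[3]: D(K, C1) = 72.

P[1] = 07, P[2] = 79, P[3] = 72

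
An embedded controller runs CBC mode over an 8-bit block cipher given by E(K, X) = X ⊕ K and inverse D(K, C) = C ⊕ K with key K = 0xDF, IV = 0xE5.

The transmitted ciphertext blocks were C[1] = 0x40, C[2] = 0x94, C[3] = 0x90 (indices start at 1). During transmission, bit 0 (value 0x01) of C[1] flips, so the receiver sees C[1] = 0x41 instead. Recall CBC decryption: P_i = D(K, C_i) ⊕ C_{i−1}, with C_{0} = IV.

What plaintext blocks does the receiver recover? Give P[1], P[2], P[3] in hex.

P[1] = 0x7B, P[2] = 0x0A, P[3] = 0xDB

Only C[1] changed, to 0x41. In CBC, a change in C_i garbles P_i and flips the same bit in P_{i+1}. Decrypting the received ciphertext:
P[1]: D(K, 0x41) = 0x9E; 0x9E ⊕ 0xE5 = 0x7B.
P[2]: D(K, 0x94) = 0x4B; 0x4B ⊕ 0x41 = 0x0A.
P[3]: D(K, 0x90) = 0x4F; 0x4F ⊕ 0x94 = 0xDB.
Blocks that differ from the original plaintext: P[1], P[2].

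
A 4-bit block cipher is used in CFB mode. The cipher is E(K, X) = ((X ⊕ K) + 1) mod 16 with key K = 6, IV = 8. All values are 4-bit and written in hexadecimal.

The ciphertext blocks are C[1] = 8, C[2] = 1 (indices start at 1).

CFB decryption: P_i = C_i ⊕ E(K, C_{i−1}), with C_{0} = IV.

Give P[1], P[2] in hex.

P[1]: E(K, 8) = F; 8 ⊕ F = 7.
P[2]: E(K, 8) = F; 1 ⊕ F = E.

P[1] = 7, P[2] = E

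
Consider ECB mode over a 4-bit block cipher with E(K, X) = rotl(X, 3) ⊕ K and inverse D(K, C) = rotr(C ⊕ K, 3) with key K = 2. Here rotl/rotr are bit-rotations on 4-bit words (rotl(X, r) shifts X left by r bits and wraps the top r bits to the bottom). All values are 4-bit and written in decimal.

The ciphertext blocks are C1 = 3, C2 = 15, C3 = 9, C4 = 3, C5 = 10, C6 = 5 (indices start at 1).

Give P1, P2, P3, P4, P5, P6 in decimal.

ECB decryption: P_i = D(K, C_i).
P1: D(K, 3) = 2.
P2: D(K, 15) = 11.
P3: D(K, 9) = 7.
P4: D(K, 3) = 2.
P5: D(K, 10) = 1.
P6: D(K, 5) = 14.

P1 = 2, P2 = 11, P3 = 7, P4 = 2, P5 = 1, P6 = 14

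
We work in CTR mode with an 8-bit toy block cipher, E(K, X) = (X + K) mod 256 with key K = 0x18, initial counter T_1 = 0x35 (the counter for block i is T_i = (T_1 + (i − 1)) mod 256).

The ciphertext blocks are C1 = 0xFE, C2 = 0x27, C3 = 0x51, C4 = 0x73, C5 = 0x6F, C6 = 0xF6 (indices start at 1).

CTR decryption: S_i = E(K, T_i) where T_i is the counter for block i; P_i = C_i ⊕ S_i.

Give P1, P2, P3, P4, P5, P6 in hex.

P1: T = 0x35, S = E(K, T) = 0x4D; 0xFE ⊕ 0x4D = 0xB3.
P2: T = 0x36, S = E(K, T) = 0x4E; 0x27 ⊕ 0x4E = 0x69.
P3: T = 0x37, S = E(K, T) = 0x4F; 0x51 ⊕ 0x4F = 0x1E.
P4: T = 0x38, S = E(K, T) = 0x50; 0x73 ⊕ 0x50 = 0x23.
P5: T = 0x39, S = E(K, T) = 0x51; 0x6F ⊕ 0x51 = 0x3E.
P6: T = 0x3A, S = E(K, T) = 0x52; 0xF6 ⊕ 0x52 = 0xA4.

P1 = 0xB3, P2 = 0x69, P3 = 0x1E, P4 = 0x23, P5 = 0x3E, P6 = 0xA4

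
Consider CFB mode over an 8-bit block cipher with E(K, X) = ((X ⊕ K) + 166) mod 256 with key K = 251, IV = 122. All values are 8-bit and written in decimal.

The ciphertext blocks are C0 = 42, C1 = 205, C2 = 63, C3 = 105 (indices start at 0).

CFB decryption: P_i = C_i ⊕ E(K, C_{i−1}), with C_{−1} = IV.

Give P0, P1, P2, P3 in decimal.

P0: E(K, 122) = 39; 42 ⊕ 39 = 13.
P1: E(K, 42) = 119; 205 ⊕ 119 = 186.
P2: E(K, 205) = 220; 63 ⊕ 220 = 227.
P3: E(K, 63) = 106; 105 ⊕ 106 = 3.

P0 = 13, P1 = 186, P2 = 227, P3 = 3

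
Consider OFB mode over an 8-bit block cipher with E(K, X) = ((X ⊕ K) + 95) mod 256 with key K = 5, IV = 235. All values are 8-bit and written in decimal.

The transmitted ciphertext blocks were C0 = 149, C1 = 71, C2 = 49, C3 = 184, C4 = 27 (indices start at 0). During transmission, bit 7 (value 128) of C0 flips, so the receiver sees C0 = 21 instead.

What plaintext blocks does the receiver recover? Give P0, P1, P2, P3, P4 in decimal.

OFB decryption: S_i = E(K, S_{i−1}) with S_{−1} = IV; P_i = C_i ⊕ S_i.
Only C0 changed, to 21. In OFB, a change in C_i flips the same bit in P_i only; the keystream is unaffected. Decrypting the received ciphertext:
P0: S = E(K, 235) = 77; 21 ⊕ 77 = 88.
P1: S = E(K, 77) = 167; 71 ⊕ 167 = 224.
P2: S = E(K, 167) = 1; 49 ⊕ 1 = 48.
P3: S = E(K, 1) = 99; 184 ⊕ 99 = 219.
P4: S = E(K, 99) = 197; 27 ⊕ 197 = 222.
Blocks that differ from the original plaintext: P0.

P0 = 88, P1 = 224, P2 = 48, P3 = 219, P4 = 222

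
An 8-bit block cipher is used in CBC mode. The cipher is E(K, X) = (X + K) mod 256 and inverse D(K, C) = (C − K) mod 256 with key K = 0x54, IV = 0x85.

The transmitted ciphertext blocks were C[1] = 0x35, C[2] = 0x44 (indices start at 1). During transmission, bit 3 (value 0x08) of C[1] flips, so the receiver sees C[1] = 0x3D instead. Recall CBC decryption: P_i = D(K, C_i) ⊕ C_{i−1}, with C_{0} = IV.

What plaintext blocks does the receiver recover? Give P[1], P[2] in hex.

P[1] = 0x6C, P[2] = 0xCD

Only C[1] changed, to 0x3D. In CBC, a change in C_i garbles P_i and flips the same bit in P_{i+1}. Decrypting the received ciphertext:
P[1]: D(K, 0x3D) = 0xE9; 0xE9 ⊕ 0x85 = 0x6C.
P[2]: D(K, 0x44) = 0xF0; 0xF0 ⊕ 0x3D = 0xCD.
Blocks that differ from the original plaintext: P[1], P[2].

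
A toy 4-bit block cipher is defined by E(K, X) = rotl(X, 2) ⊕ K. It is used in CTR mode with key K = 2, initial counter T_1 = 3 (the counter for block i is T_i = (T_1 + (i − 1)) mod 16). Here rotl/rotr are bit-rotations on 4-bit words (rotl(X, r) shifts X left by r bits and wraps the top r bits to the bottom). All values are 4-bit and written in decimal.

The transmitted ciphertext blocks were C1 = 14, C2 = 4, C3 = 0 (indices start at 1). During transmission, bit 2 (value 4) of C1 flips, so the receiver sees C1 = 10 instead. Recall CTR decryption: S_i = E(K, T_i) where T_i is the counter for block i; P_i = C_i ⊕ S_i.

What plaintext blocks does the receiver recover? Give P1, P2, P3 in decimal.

Only C1 changed, to 10. In CTR, a change in C_i flips the same bit in P_i only; the keystream is unaffected. Decrypting the received ciphertext:
P1: T = 3, S = E(K, T) = 14; 10 ⊕ 14 = 4.
P2: T = 4, S = E(K, T) = 3; 4 ⊕ 3 = 7.
P3: T = 5, S = E(K, T) = 7; 0 ⊕ 7 = 7.
Blocks that differ from the original plaintext: P1.

P1 = 4, P2 = 7, P3 = 7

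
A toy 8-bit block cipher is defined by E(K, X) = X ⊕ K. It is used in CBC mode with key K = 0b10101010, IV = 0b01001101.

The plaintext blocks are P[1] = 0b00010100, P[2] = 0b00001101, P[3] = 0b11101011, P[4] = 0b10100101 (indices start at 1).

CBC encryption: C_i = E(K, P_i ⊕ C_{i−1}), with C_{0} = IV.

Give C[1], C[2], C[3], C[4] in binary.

C[1]: P[1] ⊕ 0b01001101 = 0b01011001; E(K, 0b01011001) = 0b11110011.
C[2]: P[2] ⊕ 0b11110011 = 0b11111110; E(K, 0b11111110) = 0b01010100.
C[3]: P[3] ⊕ 0b01010100 = 0b10111111; E(K, 0b10111111) = 0b00010101.
C[4]: P[4] ⊕ 0b00010101 = 0b10110000; E(K, 0b10110000) = 0b00011010.

C[1] = 0b11110011, C[2] = 0b01010100, C[3] = 0b00010101, C[4] = 0b00011010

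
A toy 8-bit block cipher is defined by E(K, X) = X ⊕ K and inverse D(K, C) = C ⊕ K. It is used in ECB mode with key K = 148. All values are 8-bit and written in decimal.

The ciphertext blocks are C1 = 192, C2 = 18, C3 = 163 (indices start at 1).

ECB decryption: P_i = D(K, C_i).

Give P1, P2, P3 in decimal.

P1 = 84, P2 = 134, P3 = 55

P1: D(K, 192) = 84.
P2: D(K, 18) = 134.
P3: D(K, 163) = 55.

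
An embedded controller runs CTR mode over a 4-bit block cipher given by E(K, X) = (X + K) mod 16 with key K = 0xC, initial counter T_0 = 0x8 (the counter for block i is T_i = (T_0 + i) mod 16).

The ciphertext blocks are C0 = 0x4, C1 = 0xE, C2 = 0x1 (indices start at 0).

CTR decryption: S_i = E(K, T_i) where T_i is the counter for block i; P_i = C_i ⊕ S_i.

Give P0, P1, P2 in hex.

P0 = 0x0, P1 = 0xB, P2 = 0x7

P0: T = 0x8, S = E(K, T) = 0x4; 0x4 ⊕ 0x4 = 0x0.
P1: T = 0x9, S = E(K, T) = 0x5; 0xE ⊕ 0x5 = 0xB.
P2: T = 0xA, S = E(K, T) = 0x6; 0x1 ⊕ 0x6 = 0x7.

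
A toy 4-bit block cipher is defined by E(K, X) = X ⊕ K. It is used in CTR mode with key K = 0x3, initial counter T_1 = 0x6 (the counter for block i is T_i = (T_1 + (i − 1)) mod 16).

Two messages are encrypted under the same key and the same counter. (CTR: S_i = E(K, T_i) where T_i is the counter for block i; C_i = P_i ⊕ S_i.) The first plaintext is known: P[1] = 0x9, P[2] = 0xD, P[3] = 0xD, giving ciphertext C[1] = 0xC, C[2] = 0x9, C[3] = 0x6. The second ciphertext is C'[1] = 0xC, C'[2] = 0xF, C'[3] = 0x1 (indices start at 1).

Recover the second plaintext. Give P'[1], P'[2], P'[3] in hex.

P'[1] = 0x9, P'[2] = 0xB, P'[3] = 0xA

In CTR with a reused counter, both messages share the same keystream S_i, so C_i ⊕ C'_i = P_i ⊕ P'_i and thus P'_i = P_i ⊕ C_i ⊕ C'_i.
P'[1]: 0x9 ⊕ 0xC ⊕ 0xC = 0x9.
P'[2]: 0xD ⊕ 0x9 ⊕ 0xF = 0xB.
P'[3]: 0xD ⊕ 0x6 ⊕ 0x1 = 0xA.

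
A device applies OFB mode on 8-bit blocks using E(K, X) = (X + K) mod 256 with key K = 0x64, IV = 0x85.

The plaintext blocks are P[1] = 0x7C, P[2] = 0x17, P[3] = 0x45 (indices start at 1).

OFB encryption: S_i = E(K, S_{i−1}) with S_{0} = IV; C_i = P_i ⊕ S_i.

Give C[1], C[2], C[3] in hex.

C[1] = 0x95, C[2] = 0x5A, C[3] = 0xF4

C[1]: S = E(K, 0x85) = 0xE9; 0x7C ⊕ 0xE9 = 0x95.
C[2]: S = E(K, 0xE9) = 0x4D; 0x17 ⊕ 0x4D = 0x5A.
C[3]: S = E(K, 0x4D) = 0xB1; 0x45 ⊕ 0xB1 = 0xF4.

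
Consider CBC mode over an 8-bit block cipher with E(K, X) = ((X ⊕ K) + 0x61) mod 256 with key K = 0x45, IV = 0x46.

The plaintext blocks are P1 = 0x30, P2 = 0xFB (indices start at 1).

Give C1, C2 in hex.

C1 = 0x94, C2 = 0x8B

CBC encryption: C_i = E(K, P_i ⊕ C_{i−1}), with C_{0} = IV.
C1: P1 ⊕ 0x46 = 0x76; E(K, 0x76) = 0x94.
C2: P2 ⊕ 0x94 = 0x6F; E(K, 0x6F) = 0x8B.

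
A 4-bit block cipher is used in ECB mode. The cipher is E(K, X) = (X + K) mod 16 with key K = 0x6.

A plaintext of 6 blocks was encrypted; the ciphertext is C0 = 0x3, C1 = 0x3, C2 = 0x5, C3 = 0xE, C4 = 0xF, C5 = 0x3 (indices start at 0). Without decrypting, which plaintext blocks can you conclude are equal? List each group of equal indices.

ECB encrypts each block independently with the same key, so equal ciphertext blocks imply equal plaintext blocks.
C0 = C1 = C5 = 0x3, so P0 = P1 = P5.

P0 = P1 = P5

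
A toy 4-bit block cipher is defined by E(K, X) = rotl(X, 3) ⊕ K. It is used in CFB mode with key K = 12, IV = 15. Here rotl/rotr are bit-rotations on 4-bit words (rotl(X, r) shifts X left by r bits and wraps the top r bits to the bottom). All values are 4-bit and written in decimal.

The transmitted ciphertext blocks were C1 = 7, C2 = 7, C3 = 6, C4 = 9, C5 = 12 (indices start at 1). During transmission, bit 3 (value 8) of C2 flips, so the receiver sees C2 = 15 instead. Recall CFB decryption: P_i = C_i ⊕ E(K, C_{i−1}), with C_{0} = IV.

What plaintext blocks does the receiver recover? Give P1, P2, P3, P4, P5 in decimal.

Only C2 changed, to 15. In CFB, a change in C_i flips the same bit in P_i and garbles P_{i+1}. Decrypting the received ciphertext:
P1: E(K, 15) = 3; 7 ⊕ 3 = 4.
P2: E(K, 7) = 7; 15 ⊕ 7 = 8.
P3: E(K, 15) = 3; 6 ⊕ 3 = 5.
P4: E(K, 6) = 15; 9 ⊕ 15 = 6.
P5: E(K, 9) = 0; 12 ⊕ 0 = 12.
Blocks that differ from the original plaintext: P2, P3.

P1 = 4, P2 = 8, P3 = 5, P4 = 6, P5 = 12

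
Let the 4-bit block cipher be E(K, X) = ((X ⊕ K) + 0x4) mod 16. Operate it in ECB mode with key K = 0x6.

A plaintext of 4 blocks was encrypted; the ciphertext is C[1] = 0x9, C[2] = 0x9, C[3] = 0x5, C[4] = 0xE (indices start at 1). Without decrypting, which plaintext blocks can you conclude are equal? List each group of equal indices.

P[1] = P[2]

ECB encrypts each block independently with the same key, so equal ciphertext blocks imply equal plaintext blocks.
C[1] = C[2] = 0x9, so P[1] = P[2].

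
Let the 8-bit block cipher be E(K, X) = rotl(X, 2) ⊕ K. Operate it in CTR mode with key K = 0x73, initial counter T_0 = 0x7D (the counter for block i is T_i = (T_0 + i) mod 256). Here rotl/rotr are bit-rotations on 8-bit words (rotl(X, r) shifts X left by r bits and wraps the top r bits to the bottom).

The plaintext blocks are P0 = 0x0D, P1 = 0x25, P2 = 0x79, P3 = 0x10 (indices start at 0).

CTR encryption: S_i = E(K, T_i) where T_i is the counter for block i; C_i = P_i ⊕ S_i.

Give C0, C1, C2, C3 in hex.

C0 = 0x8B, C1 = 0xAF, C2 = 0xF7, C3 = 0x61

C0: T = 0x7D, S = E(K, T) = 0x86; 0x0D ⊕ 0x86 = 0x8B.
C1: T = 0x7E, S = E(K, T) = 0x8A; 0x25 ⊕ 0x8A = 0xAF.
C2: T = 0x7F, S = E(K, T) = 0x8E; 0x79 ⊕ 0x8E = 0xF7.
C3: T = 0x80, S = E(K, T) = 0x71; 0x10 ⊕ 0x71 = 0x61.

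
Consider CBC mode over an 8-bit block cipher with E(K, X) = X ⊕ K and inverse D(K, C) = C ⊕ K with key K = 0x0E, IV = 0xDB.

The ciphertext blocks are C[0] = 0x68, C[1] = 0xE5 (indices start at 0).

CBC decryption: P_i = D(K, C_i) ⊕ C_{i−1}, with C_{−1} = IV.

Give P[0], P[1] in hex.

P[0]: D(K, 0x68) = 0x66; 0x66 ⊕ 0xDB = 0xBD.
P[1]: D(K, 0xE5) = 0xEB; 0xEB ⊕ 0x68 = 0x83.

P[0] = 0xBD, P[1] = 0x83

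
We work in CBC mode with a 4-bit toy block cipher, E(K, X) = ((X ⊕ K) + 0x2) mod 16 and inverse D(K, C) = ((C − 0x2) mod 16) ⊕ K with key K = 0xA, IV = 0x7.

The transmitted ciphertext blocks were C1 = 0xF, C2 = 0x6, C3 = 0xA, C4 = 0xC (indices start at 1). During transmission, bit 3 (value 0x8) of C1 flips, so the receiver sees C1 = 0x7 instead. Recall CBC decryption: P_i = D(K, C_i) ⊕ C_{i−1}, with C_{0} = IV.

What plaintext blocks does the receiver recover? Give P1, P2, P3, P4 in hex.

P1 = 0x8, P2 = 0x9, P3 = 0x4, P4 = 0xA

Only C1 changed, to 0x7. In CBC, a change in C_i garbles P_i and flips the same bit in P_{i+1}. Decrypting the received ciphertext:
P1: D(K, 0x7) = 0xF; 0xF ⊕ 0x7 = 0x8.
P2: D(K, 0x6) = 0xE; 0xE ⊕ 0x7 = 0x9.
P3: D(K, 0xA) = 0x2; 0x2 ⊕ 0x6 = 0x4.
P4: D(K, 0xC) = 0x0; 0x0 ⊕ 0xA = 0xA.
Blocks that differ from the original plaintext: P1, P2.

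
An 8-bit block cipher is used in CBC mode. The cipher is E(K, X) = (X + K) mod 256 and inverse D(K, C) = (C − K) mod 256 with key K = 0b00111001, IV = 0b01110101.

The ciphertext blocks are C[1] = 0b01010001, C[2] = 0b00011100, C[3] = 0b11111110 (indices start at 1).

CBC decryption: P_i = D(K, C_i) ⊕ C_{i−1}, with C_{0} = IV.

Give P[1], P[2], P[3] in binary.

P[1] = 0b01101101, P[2] = 0b10110010, P[3] = 0b11011001

P[1]: D(K, 0b01010001) = 0b00011000; 0b00011000 ⊕ 0b01110101 = 0b01101101.
P[2]: D(K, 0b00011100) = 0b11100011; 0b11100011 ⊕ 0b01010001 = 0b10110010.
P[3]: D(K, 0b11111110) = 0b11000101; 0b11000101 ⊕ 0b00011100 = 0b11011001.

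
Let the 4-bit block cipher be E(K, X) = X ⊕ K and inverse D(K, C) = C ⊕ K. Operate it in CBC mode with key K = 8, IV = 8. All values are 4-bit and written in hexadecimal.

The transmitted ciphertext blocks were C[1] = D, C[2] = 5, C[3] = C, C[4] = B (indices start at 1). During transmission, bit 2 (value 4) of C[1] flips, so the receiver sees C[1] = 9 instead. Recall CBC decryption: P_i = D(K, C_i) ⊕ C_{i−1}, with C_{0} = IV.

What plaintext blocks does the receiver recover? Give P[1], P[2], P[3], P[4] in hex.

Only C[1] changed, to 9. In CBC, a change in C_i garbles P_i and flips the same bit in P_{i+1}. Decrypting the received ciphertext:
P[1]: D(K, 9) = 1; 1 ⊕ 8 = 9.
P[2]: D(K, 5) = D; D ⊕ 9 = 4.
P[3]: D(K, C) = 4; 4 ⊕ 5 = 1.
P[4]: D(K, B) = 3; 3 ⊕ C = F.
Blocks that differ from the original plaintext: P[1], P[2].

P[1] = 9, P[2] = 4, P[3] = 1, P[4] = F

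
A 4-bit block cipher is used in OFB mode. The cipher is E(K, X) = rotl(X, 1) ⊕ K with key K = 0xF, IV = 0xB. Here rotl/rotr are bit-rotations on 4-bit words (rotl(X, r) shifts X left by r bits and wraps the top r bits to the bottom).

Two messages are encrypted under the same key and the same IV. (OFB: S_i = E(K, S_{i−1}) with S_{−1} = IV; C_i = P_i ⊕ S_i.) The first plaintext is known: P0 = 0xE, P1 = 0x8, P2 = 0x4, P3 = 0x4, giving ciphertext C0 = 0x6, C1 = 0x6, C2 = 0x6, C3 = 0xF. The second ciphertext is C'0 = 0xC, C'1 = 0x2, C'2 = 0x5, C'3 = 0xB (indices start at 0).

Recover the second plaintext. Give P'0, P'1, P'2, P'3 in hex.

P'0 = 0x4, P'1 = 0xC, P'2 = 0x7, P'3 = 0x0

In OFB with a reused IV, both messages share the same keystream S_i, so C_i ⊕ C'_i = P_i ⊕ P'_i and thus P'_i = P_i ⊕ C_i ⊕ C'_i.
P'0: 0xE ⊕ 0x6 ⊕ 0xC = 0x4.
P'1: 0x8 ⊕ 0x6 ⊕ 0x2 = 0xC.
P'2: 0x4 ⊕ 0x6 ⊕ 0x5 = 0x7.
P'3: 0x4 ⊕ 0xF ⊕ 0xB = 0x0.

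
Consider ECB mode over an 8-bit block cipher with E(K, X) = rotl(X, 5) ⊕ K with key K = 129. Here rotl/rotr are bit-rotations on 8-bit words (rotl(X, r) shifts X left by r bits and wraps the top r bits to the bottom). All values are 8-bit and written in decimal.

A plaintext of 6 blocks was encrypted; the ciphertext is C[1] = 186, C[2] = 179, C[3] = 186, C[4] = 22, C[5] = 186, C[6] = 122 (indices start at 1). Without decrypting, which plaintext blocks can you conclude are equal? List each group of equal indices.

ECB encrypts each block independently with the same key, so equal ciphertext blocks imply equal plaintext blocks.
C[1] = C[3] = C[5] = 186, so P[1] = P[3] = P[5].

P[1] = P[3] = P[5]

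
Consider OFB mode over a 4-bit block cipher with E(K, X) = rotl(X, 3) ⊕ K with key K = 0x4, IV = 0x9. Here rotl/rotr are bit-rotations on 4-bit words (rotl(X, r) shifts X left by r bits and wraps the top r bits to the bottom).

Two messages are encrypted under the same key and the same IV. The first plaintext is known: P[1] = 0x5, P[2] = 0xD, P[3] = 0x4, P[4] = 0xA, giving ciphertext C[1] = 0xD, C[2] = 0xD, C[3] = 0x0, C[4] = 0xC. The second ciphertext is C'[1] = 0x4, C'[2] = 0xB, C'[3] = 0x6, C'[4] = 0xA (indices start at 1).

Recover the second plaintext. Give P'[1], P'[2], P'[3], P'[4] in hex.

P'[1] = 0xC, P'[2] = 0xB, P'[3] = 0x2, P'[4] = 0xC

In OFB with a reused IV, both messages share the same keystream S_i, so C_i ⊕ C'_i = P_i ⊕ P'_i and thus P'_i = P_i ⊕ C_i ⊕ C'_i.
P'[1]: 0x5 ⊕ 0xD ⊕ 0x4 = 0xC.
P'[2]: 0xD ⊕ 0xD ⊕ 0xB = 0xB.
P'[3]: 0x4 ⊕ 0x0 ⊕ 0x6 = 0x2.
P'[4]: 0xA ⊕ 0xC ⊕ 0xA = 0xC.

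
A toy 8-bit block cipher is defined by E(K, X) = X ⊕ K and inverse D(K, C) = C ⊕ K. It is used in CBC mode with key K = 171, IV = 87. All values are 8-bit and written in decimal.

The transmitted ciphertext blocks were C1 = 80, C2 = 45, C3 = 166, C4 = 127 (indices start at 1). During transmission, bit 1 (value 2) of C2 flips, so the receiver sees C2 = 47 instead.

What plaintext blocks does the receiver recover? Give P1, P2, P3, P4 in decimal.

CBC decryption: P_i = D(K, C_i) ⊕ C_{i−1}, with C_{0} = IV.
Only C2 changed, to 47. In CBC, a change in C_i garbles P_i and flips the same bit in P_{i+1}. Decrypting the received ciphertext:
P1: D(K, 80) = 251; 251 ⊕ 87 = 172.
P2: D(K, 47) = 132; 132 ⊕ 80 = 212.
P3: D(K, 166) = 13; 13 ⊕ 47 = 34.
P4: D(K, 127) = 212; 212 ⊕ 166 = 114.
Blocks that differ from the original plaintext: P2, P3.

P1 = 172, P2 = 212, P3 = 34, P4 = 114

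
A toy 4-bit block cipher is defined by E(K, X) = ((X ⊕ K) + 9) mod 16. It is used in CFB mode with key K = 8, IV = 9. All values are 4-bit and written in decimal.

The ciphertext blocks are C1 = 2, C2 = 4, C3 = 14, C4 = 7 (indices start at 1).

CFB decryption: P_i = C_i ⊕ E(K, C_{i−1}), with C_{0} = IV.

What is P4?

P4 = 8

P4: E(K, 14) = 15; 7 ⊕ 15 = 8.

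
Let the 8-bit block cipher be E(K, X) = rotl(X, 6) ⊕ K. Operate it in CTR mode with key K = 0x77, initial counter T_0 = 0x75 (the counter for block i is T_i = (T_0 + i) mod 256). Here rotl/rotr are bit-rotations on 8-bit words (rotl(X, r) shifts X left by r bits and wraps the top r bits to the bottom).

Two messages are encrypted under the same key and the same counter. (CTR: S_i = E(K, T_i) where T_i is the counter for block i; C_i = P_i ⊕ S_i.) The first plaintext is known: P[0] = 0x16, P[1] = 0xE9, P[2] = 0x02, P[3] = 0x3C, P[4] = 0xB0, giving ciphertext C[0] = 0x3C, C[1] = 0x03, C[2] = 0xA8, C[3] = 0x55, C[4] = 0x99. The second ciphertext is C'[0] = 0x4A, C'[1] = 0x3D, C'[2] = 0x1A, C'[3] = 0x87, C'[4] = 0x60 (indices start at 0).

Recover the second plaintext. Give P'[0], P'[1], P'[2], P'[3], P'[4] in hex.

P'[0] = 0x60, P'[1] = 0xD7, P'[2] = 0xB0, P'[3] = 0xEE, P'[4] = 0x49

In CTR with a reused counter, both messages share the same keystream S_i, so C_i ⊕ C'_i = P_i ⊕ P'_i and thus P'_i = P_i ⊕ C_i ⊕ C'_i.
P'[0]: 0x16 ⊕ 0x3C ⊕ 0x4A = 0x60.
P'[1]: 0xE9 ⊕ 0x03 ⊕ 0x3D = 0xD7.
P'[2]: 0x02 ⊕ 0xA8 ⊕ 0x1A = 0xB0.
P'[3]: 0x3C ⊕ 0x55 ⊕ 0x87 = 0xEE.
P'[4]: 0xB0 ⊕ 0x99 ⊕ 0x60 = 0x49.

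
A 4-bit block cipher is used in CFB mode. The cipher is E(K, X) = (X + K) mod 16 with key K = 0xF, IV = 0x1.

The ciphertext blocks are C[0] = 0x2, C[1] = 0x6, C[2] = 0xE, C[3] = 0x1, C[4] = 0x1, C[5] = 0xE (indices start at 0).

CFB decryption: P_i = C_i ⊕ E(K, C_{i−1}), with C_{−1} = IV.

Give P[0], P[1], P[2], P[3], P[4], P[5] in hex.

P[0] = 0x2, P[1] = 0x7, P[2] = 0xB, P[3] = 0xC, P[4] = 0x1, P[5] = 0xE

P[0]: E(K, 0x1) = 0x0; 0x2 ⊕ 0x0 = 0x2.
P[1]: E(K, 0x2) = 0x1; 0x6 ⊕ 0x1 = 0x7.
P[2]: E(K, 0x6) = 0x5; 0xE ⊕ 0x5 = 0xB.
P[3]: E(K, 0xE) = 0xD; 0x1 ⊕ 0xD = 0xC.
P[4]: E(K, 0x1) = 0x0; 0x1 ⊕ 0x0 = 0x1.
P[5]: E(K, 0x1) = 0x0; 0xE ⊕ 0x0 = 0xE.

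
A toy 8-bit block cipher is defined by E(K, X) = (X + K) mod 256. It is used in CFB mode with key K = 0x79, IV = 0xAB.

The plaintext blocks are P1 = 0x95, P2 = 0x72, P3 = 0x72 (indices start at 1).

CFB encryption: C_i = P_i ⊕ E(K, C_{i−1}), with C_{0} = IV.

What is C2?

C1: E(K, 0xAB) = 0x24; 0x95 ⊕ 0x24 = 0xB1.
C2: E(K, 0xB1) = 0x2A; 0x72 ⊕ 0x2A = 0x58.

C2 = 0x58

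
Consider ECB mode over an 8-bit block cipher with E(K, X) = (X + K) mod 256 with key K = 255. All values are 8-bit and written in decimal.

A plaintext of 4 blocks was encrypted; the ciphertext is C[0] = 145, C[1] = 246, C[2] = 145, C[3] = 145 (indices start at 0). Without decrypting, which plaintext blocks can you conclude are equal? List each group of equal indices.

P[0] = P[2] = P[3]

ECB encrypts each block independently with the same key, so equal ciphertext blocks imply equal plaintext blocks.
C[0] = C[2] = C[3] = 145, so P[0] = P[2] = P[3].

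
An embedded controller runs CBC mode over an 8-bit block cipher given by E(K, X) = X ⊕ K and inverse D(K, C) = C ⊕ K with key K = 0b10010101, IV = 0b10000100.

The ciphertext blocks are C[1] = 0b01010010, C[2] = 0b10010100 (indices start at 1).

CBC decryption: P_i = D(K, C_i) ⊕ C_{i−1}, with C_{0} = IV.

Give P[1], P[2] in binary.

P[1] = 0b01000011, P[2] = 0b01010011

P[1]: D(K, 0b01010010) = 0b11000111; 0b11000111 ⊕ 0b10000100 = 0b01000011.
P[2]: D(K, 0b10010100) = 0b00000001; 0b00000001 ⊕ 0b01010010 = 0b01010011.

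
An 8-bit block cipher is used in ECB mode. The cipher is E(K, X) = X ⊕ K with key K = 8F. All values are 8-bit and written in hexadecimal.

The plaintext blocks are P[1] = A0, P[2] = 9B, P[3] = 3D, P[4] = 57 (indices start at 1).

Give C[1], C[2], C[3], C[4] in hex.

ECB encryption: C_i = E(K, P_i).
C[1]: E(K, A0) = 2F.
C[2]: E(K, 9B) = 14.
C[3]: E(K, 3D) = B2.
C[4]: E(K, 57) = D8.

C[1] = 2F, C[2] = 14, C[3] = B2, C[4] = D8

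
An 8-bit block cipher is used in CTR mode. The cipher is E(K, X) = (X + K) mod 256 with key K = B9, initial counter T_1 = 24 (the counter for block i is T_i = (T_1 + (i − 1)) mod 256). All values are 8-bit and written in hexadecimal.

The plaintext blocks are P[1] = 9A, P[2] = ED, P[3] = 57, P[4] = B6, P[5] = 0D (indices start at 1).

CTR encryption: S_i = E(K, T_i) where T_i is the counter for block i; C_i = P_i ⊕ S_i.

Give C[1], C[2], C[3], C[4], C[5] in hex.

C[1] = 47, C[2] = 33, C[3] = 88, C[4] = 56, C[5] = EC

C[1]: T = 24, S = E(K, T) = DD; 9A ⊕ DD = 47.
C[2]: T = 25, S = E(K, T) = DE; ED ⊕ DE = 33.
C[3]: T = 26, S = E(K, T) = DF; 57 ⊕ DF = 88.
C[4]: T = 27, S = E(K, T) = E0; B6 ⊕ E0 = 56.
C[5]: T = 28, S = E(K, T) = E1; 0D ⊕ E1 = EC.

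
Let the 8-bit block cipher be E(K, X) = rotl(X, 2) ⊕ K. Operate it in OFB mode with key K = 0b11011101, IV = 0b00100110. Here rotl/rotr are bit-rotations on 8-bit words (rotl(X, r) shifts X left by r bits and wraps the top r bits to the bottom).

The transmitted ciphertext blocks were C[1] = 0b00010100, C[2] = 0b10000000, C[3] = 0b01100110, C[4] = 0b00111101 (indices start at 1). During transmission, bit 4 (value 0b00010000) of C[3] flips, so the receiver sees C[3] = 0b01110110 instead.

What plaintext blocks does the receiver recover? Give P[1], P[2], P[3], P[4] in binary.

P[1] = 0b01010001, P[2] = 0b01001000, P[3] = 0b10001000, P[4] = 0b00011011

OFB decryption: S_i = E(K, S_{i−1}) with S_{0} = IV; P_i = C_i ⊕ S_i.
Only C[3] changed, to 0b01110110. In OFB, a change in C_i flips the same bit in P_i only; the keystream is unaffected. Decrypting the received ciphertext:
P[1]: S = E(K, 0b00100110) = 0b01000101; 0b00010100 ⊕ 0b01000101 = 0b01010001.
P[2]: S = E(K, 0b01000101) = 0b11001000; 0b10000000 ⊕ 0b11001000 = 0b01001000.
P[3]: S = E(K, 0b11001000) = 0b11111110; 0b01110110 ⊕ 0b11111110 = 0b10001000.
P[4]: S = E(K, 0b11111110) = 0b00100110; 0b00111101 ⊕ 0b00100110 = 0b00011011.
Blocks that differ from the original plaintext: P[3].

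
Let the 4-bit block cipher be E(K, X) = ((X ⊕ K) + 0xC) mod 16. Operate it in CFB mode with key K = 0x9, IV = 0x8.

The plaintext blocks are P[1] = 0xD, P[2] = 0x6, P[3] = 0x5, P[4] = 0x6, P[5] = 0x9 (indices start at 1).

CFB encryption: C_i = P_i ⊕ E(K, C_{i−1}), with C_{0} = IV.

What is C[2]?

C[1]: E(K, 0x8) = 0xD; 0xD ⊕ 0xD = 0x0.
C[2]: E(K, 0x0) = 0x5; 0x6 ⊕ 0x5 = 0x3.

C[2] = 0x3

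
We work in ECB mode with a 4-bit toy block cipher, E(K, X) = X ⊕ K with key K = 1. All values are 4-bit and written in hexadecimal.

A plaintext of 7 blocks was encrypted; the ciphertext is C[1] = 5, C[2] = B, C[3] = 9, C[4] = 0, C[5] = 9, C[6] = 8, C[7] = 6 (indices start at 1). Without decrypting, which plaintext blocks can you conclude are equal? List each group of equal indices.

ECB encrypts each block independently with the same key, so equal ciphertext blocks imply equal plaintext blocks.
C[3] = C[5] = 9, so P[3] = P[5].

P[3] = P[5]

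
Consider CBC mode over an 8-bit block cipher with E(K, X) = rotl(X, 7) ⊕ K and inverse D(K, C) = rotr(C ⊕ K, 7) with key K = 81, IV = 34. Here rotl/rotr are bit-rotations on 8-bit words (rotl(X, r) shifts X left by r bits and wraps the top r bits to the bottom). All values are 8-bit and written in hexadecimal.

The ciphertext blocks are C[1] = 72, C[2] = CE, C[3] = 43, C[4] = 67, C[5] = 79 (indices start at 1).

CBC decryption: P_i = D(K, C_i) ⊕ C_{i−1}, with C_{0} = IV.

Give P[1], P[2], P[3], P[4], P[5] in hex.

P[1] = D3, P[2] = EC, P[3] = 4B, P[4] = 8E, P[5] = 96

P[1]: D(K, 72) = E7; E7 ⊕ 34 = D3.
P[2]: D(K, CE) = 9E; 9E ⊕ 72 = EC.
P[3]: D(K, 43) = 85; 85 ⊕ CE = 4B.
P[4]: D(K, 67) = CD; CD ⊕ 43 = 8E.
P[5]: D(K, 79) = F1; F1 ⊕ 67 = 96.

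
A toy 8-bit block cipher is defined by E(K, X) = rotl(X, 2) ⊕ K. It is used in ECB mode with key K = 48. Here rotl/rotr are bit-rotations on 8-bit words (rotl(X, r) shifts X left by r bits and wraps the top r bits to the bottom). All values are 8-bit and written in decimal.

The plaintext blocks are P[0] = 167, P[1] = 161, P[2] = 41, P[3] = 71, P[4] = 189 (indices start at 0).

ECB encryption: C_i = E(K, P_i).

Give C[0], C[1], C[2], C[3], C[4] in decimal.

C[0] = 174, C[1] = 182, C[2] = 148, C[3] = 45, C[4] = 198

C[0]: E(K, 167) = 174.
C[1]: E(K, 161) = 182.
C[2]: E(K, 41) = 148.
C[3]: E(K, 71) = 45.
C[4]: E(K, 189) = 198.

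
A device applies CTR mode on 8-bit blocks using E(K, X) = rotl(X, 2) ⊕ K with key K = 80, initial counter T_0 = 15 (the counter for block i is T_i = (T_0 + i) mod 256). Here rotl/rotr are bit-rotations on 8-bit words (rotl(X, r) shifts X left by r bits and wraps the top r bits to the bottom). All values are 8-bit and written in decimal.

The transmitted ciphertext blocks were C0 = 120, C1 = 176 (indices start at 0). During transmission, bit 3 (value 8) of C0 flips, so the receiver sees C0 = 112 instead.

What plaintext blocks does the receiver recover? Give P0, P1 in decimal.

P0 = 28, P1 = 160

CTR decryption: S_i = E(K, T_i) where T_i is the counter for block i; P_i = C_i ⊕ S_i.
Only C0 changed, to 112. In CTR, a change in C_i flips the same bit in P_i only; the keystream is unaffected. Decrypting the received ciphertext:
P0: T = 15, S = E(K, T) = 108; 112 ⊕ 108 = 28.
P1: T = 16, S = E(K, T) = 16; 176 ⊕ 16 = 160.
Blocks that differ from the original plaintext: P0.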